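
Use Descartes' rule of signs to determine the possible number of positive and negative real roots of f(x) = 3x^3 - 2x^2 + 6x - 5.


Descartes' rule of signs:

For positive roots, count sign changes in f(x) = 3x^3 - 2x^2 + 6x - 5:
Signs of coefficients: +, -, +, -
Number of sign changes: 3
Possible positive real roots: 3, 1

For negative roots, examine f(-x) = -3x^3 - 2x^2 - 6x - 5:
Signs of coefficients: -, -, -, -
Number of sign changes: 0
Possible negative real roots: 0

Positive roots: 3 or 1; Negative roots: 0


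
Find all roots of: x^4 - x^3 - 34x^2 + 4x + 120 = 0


Let p(x) = x^4 - x^3 - 34x^2 + 4x + 120. By the rational root theorem (leading coefficient 1), any rational root is an integer divisor of 120: try ±1, ±2, ... in turn.
Test x = 1: value = 90 ≠ 0.
Test x = -1: value = 84 ≠ 0.
Test x = 2: value = 0 ✓, so (x - 2) is a factor.
Synthetic division by (x - 2): bring down 1; 1(2) - 1 = 1; 1(2) - 34 = -32; (-32)(2) + 4 = -60; (-60)(2) + 120 = 0 → quotient x^3 + x^2 - 32x - 60, remainder 0.
Continue with the quotient x^3 + x^2 - 32x - 60 (candidates must divide 60; re-test x = 2 first in case it repeats).
Test x = 2: value = -112 ≠ 0.
Test x = -2: value = 0 ✓, so (x + 2) is a factor.
Synthetic division by (x + 2): bring down 1; 1(-2) + 1 = -1; (-1)(-2) - 32 = -30; (-30)(-2) - 60 = 0 → quotient x^2 - x - 30, remainder 0.
Solve the quadratic x^2 - x - 30 = 0: discriminant = (-1)^2 - 4(1)(-30) = 1 + 120 = 121.
sqrt(121) = 11, so x = (1 ± 11)/2: x = 6 or x = -5.
Collecting all roots found:

x = -5, x = -2, x = 2, x = 6


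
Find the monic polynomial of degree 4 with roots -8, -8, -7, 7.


A monic polynomial with roots -8, -8, -7, 7 is:
p(x) = (x + 8)(x + 8)(x + 7)(x - 7)
After multiplying by (x + 8): x + 8
After multiplying by (x + 8): x^2 + 16x + 64
After multiplying by (x + 7): x^3 + 23x^2 + 176x + 448
After multiplying by (x - 7): x^4 + 16x^3 + 15x^2 - 784x - 3136

x^4 + 16x^3 + 15x^2 - 784x - 3136


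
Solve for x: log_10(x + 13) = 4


Convert to exponential form: x + 13 = 10^4 = 10000
x = 10000 - 13 = 9987
Check: log_10(9987 + 13) = log_10(10000) = log_10(10000) = 4 ✓

x = 9987


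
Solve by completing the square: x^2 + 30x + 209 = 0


Start: x^2 + 30x + 209 = 0
Move constant: x^2 + 30x = -209
Half of 30 is 15, squared is 225
Add 225 to both sides: x^2 + 30x + 225 = 16
(x + 15)^2 = 16
x + 15 = ±4
x = -15 + 4 = -11 or x = -15 - 4 = -19

x = -19, x = -11


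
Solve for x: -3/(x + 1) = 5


Multiply both sides by (x + 1): -3 = 5(x + 1)
Distribute: -3 = 5x + 5
5x = -3 - 5 = -8
x = -8/5

x = -8/5


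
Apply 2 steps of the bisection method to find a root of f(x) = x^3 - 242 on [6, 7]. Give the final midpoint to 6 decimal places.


f(x) = x^3 - 242
f(6) = -26 < 0
f(7) = 101 > 0

Step 1: midpoint = (6.000000 + 7.000000)/2 = 6.500000
  f(6.500000) = 32.625000
  f(mid) > 0, so root is in [6.000000, 6.500000]

Step 2: midpoint = (6.000000 + 6.500000)/2 = 6.250000
  f(6.250000) = 2.140625
  f(mid) > 0, so root is in [6.000000, 6.250000]

midpoint = 6.250000


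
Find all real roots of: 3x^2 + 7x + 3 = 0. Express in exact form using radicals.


Using the quadratic formula: x = (-b ± sqrt(b^2 - 4ac)) / (2a)
Here a = 3, b = 7, c = 3
Discriminant = b^2 - 4ac = 7^2 - 4(3)(3) = 49 - 36 = 13
Since discriminant = 13 > 0, there are two real roots.
x = (-7 ± sqrt(13)) / 6
Numerically: x ≈ -0.5657 or x ≈ -1.7676

x = (-7 + sqrt(13)) / 6 or x = (-7 - sqrt(13)) / 6


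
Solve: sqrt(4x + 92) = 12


Square both sides: 4x + 92 = 12^2 = 144
4x = 144 - 92 = 52
x = 13
Check: sqrt(4*13 + 92) = sqrt(144) = 12 ✓

x = 13


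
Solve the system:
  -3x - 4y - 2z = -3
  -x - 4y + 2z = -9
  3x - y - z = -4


Using Cramer's rule. Expand each determinant along the first row.
D  = (-3)*[(-4)*(-1) - 2*(-1)] - (-4)*[(-1)*(-1) - 2*3] + (-2)*[(-1)*(-1) - (-4)*3]
  = (-3)*(6) - (-4)*(-5) + (-2)*(13) = -64
Dx = (-3)*[(-4)*(-1) - 2*(-1)] - (-4)*[(-9)*(-1) - 2*(-4)] + (-2)*[(-9)*(-1) - (-4)*(-4)]
  = (-3)*(6) - (-4)*(17) + (-2)*(-7) = 64
Dy = (-3)*[(-9)*(-1) - 2*(-4)] - (-3)*[(-1)*(-1) - 2*3] + (-2)*[(-1)*(-4) - (-9)*3]
  = (-3)*(17) - (-3)*(-5) + (-2)*(31) = -128
Dz = (-3)*[(-4)*(-4) - (-9)*(-1)] - (-4)*[(-1)*(-4) - (-9)*3] + (-3)*[(-1)*(-1) - (-4)*3]
  = (-3)*(7) - (-4)*(31) + (-3)*(13) = 64
x = Dx/D = 64/-64 = -1, y = Dy/D = -128/-64 = 2, z = Dz/D = 64/-64 = -1
Check eq1: (-3)(-1) + (-4)(2) + (-2)(-1) = -3 = -3 ✓
Check eq2: (-1)(-1) + (-4)(2) + (2)(-1) = -9 = -9 ✓
Check eq3: (3)(-1) + (-1)(2) + (-1)(-1) = -4 = -4 ✓

x = -1, y = 2, z = -1


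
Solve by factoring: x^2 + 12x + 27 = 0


We need two numbers that multiply to 27 and add to 12.
Those numbers are 3 and 9 (since 3 * 9 = 27 and 3 + 9 = 12).
So x^2 + 12x + 27 = (x + 3)(x + 9) = 0
Setting each factor to zero: x = -3 or x = -9

x = -9, x = -3


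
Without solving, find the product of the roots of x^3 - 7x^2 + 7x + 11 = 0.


By Vieta's formulas for x^3 + bx^2 + cx + d = 0:
  r1 + r2 + r3 = -b/a = 7
  r1*r2 + r1*r3 + r2*r3 = c/a = 7
  r1*r2*r3 = -d/a = -11


Product = -11


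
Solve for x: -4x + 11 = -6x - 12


Starting with: -4x + 11 = -6x - 12
Move all x terms to left: (-4 + 6)x = -12 - 11
Simplify: 2x = -23
Divide both sides by 2: x = -23/2

x = -23/2


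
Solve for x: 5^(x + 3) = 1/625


Express both sides with the same base.
1/625 = 5^(-4)
Since the bases match, equate exponents: x + 3 = -4
So x = -4 - (3) = -7

x = -7


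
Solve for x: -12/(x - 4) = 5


Multiply both sides by (x - 4): -12 = 5(x - 4)
Distribute: -12 = 5x - 20
5x = -12 + 20 = 8
x = 8/5

x = 8/5


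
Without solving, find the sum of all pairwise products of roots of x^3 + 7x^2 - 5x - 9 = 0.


By Vieta's formulas for x^3 + bx^2 + cx + d = 0:
  r1 + r2 + r3 = -b/a = -7
  r1*r2 + r1*r3 + r2*r3 = c/a = -5
  r1*r2*r3 = -d/a = 9


Sum of pairwise products = -5


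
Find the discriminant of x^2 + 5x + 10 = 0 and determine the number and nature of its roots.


For ax^2 + bx + c = 0, discriminant D = b^2 - 4ac
Here a = 1, b = 5, c = 10
D = (5)^2 - 4(1)(10) = 25 - 40 = -15

D = -15 < 0
The equation has no real roots (2 complex conjugate roots).

Discriminant = -15, no real roots (2 complex conjugate roots)


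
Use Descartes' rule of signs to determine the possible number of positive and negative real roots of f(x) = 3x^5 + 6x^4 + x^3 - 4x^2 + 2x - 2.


Descartes' rule of signs:

For positive roots, count sign changes in f(x) = 3x^5 + 6x^4 + x^3 - 4x^2 + 2x - 2:
Signs of coefficients: +, +, +, -, +, -
Number of sign changes: 3
Possible positive real roots: 3, 1

For negative roots, examine f(-x) = -3x^5 + 6x^4 - x^3 - 4x^2 - 2x - 2:
Signs of coefficients: -, +, -, -, -, -
Number of sign changes: 2
Possible negative real roots: 2, 0

Positive roots: 3 or 1; Negative roots: 2 or 0


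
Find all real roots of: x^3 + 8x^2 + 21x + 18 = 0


Let p(x) = x^3 + 8x^2 + 21x + 18. By the rational root theorem (leading coefficient 1), any rational root is an integer divisor of 18: try ±1, ±2, ... in turn.
Test x = 1: value = 48 ≠ 0.
Test x = -1: value = 4 ≠ 0.
Test x = 2: value = 100 ≠ 0.
Test x = -2: value = 0 ✓, so (x + 2) is a factor.
Synthetic division by (x + 2): bring down 1; 1(-2) + 8 = 6; 6(-2) + 21 = 9; 9(-2) + 18 = 0 → quotient x^2 + 6x + 9, remainder 0.
Solve the quadratic x^2 + 6x + 9 = 0: discriminant = 6^2 - 4(1)(9) = 36 - 36 = 0.
Discriminant = 0, so a double root: x = -6/2 = -3.

x = -3 (multiplicity 2), x = -2


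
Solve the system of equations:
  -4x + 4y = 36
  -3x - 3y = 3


Using Cramer's rule:
Determinant D = (-4)(-3) - (-3)(4) = 12 + 12 = 24
Dx = (36)(-3) - (3)(4) = -108 - 12 = -120
Dy = (-4)(3) - (-3)(36) = -12 + 108 = 96
x = Dx/D = -120/24 = -5
y = Dy/D = 96/24 = 4

x = -5, y = 4


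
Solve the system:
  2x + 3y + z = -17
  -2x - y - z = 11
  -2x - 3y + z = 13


Using Cramer's rule. Expand each determinant along the first row.
D  = 2*[(-1)*1 - (-1)*(-3)] - 3*[(-2)*1 - (-1)*(-2)] + 1*[(-2)*(-3) - (-1)*(-2)]
  = 2*(-4) - 3*(-4) + 1*(4) = 8
Dx = (-17)*[(-1)*1 - (-1)*(-3)] - 3*[11*1 - (-1)*13] + 1*[11*(-3) - (-1)*13]
  = (-17)*(-4) - 3*(24) + 1*(-20) = -24
Dy = 2*[11*1 - (-1)*13] - (-17)*[(-2)*1 - (-1)*(-2)] + 1*[(-2)*13 - 11*(-2)]
  = 2*(24) - (-17)*(-4) + 1*(-4) = -24
Dz = 2*[(-1)*13 - 11*(-3)] - 3*[(-2)*13 - 11*(-2)] + (-17)*[(-2)*(-3) - (-1)*(-2)]
  = 2*(20) - 3*(-4) + (-17)*(4) = -16
x = Dx/D = -24/8 = -3, y = Dy/D = -24/8 = -3, z = Dz/D = -16/8 = -2
Check eq1: (2)(-3) + (3)(-3) + (1)(-2) = -17 = -17 ✓
Check eq2: (-2)(-3) + (-1)(-3) + (-1)(-2) = 11 = 11 ✓
Check eq3: (-2)(-3) + (-3)(-3) + (1)(-2) = 13 = 13 ✓

x = -3, y = -3, z = -2


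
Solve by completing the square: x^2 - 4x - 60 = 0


Start: x^2 - 4x - 60 = 0
Move constant: x^2 - 4x = 60
Half of -4 is -2, squared is 4
Add 4 to both sides: x^2 - 4x + 4 = 64
(x - 2)^2 = 64
x - 2 = ±8
x = 2 + 8 = 10 or x = 2 - 8 = -6

x = -6, x = 10


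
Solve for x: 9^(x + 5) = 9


Express both sides with the same base.
9 = 9^1
Since the bases match, equate exponents: x + 5 = 1
So x = 1 - (5) = -4

x = -4


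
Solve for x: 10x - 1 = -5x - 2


Starting with: 10x - 1 = -5x - 2
Move all x terms to left: (10 + 5)x = -2 + 1
Simplify: 15x = -1
Divide both sides by 15: x = -1/15

x = -1/15


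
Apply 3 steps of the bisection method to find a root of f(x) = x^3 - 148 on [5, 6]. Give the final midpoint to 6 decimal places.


f(x) = x^3 - 148
f(5) = -23 < 0
f(6) = 68 > 0

Step 1: midpoint = (5.000000 + 6.000000)/2 = 5.500000
  f(5.500000) = 18.375000
  f(mid) > 0, so root is in [5.000000, 5.500000]

Step 2: midpoint = (5.000000 + 5.500000)/2 = 5.250000
  f(5.250000) = -3.296875
  f(mid) < 0, so root is in [5.250000, 5.500000]

Step 3: midpoint = (5.250000 + 5.500000)/2 = 5.375000
  f(5.375000) = 7.287109
  f(mid) > 0, so root is in [5.250000, 5.375000]

midpoint = 5.375000


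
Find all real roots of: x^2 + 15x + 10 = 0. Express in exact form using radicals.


Using the quadratic formula: x = (-b ± sqrt(b^2 - 4ac)) / (2a)
Here a = 1, b = 15, c = 10
Discriminant = b^2 - 4ac = 15^2 - 4(1)(10) = 225 - 40 = 185
Since discriminant = 185 > 0, there are two real roots.
x = (-15 ± sqrt(185)) / 2
Numerically: x ≈ -0.6993 or x ≈ -14.3007

x = (-15 + sqrt(185)) / 2 or x = (-15 - sqrt(185)) / 2


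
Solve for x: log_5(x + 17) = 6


Convert to exponential form: x + 17 = 5^6 = 15625
x = 15625 - 17 = 15608
Check: log_5(15608 + 17) = log_5(15625) = log_5(15625) = 6 ✓

x = 15608


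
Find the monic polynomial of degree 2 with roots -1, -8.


A monic polynomial with roots -1, -8 is:
p(x) = (x + 1)(x + 8)
After multiplying by (x + 1): x + 1
After multiplying by (x + 8): x^2 + 9x + 8

x^2 + 9x + 8


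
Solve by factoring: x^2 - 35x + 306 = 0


We need two numbers that multiply to 306 and add to -35.
Those numbers are -17 and -18 (since (-17) * (-18) = 306 and (-17) + (-18) = -35).
So x^2 - 35x + 306 = (x - 17)(x - 18) = 0
Setting each factor to zero: x = 17 or x = 18

x = 17, x = 18


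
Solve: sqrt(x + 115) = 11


Square both sides: x + 115 = 11^2 = 121
x = 121 - 115 = 6
x = 6
Check: sqrt(1*6 + 115) = sqrt(121) = 11 ✓

x = 6


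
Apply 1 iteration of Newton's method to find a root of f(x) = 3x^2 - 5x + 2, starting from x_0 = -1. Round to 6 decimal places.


Newton's method: x_(n+1) = x_n - f(x_n)/f'(x_n)
f(x) = 3x^2 - 5x + 2
f'(x) = 6x - 5

Iteration 1:
  f(-1.000000) = 10.000000
  f'(-1.000000) = -11.000000
  x_1 = -1.000000 - (10.000000)/(-11.000000) = -0.090909

x_1 = -0.090909


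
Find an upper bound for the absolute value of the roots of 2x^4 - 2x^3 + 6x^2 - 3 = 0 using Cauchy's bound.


Cauchy's bound: all roots r satisfy |r| <= 1 + max(|a_i/a_n|) for i = 0,...,n-1
where a_n is the leading coefficient.

Coefficients: [2, -2, 6, 0, -3]
Leading coefficient a_n = 2
Ratios |a_i/a_n|: 1, 3, 0, 3/2
Maximum ratio: 3
Cauchy's bound: |r| <= 1 + 3 = 4

Upper bound = 4


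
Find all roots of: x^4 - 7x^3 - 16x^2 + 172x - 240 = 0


Let p(x) = x^4 - 7x^3 - 16x^2 + 172x - 240. By the rational root theorem (leading coefficient 1), any rational root is an integer divisor of 240: try ±1, ±2, ... in turn.
Test x = 1: value = -90 ≠ 0.
Test x = -1: value = -420 ≠ 0.
Test x = 2: value = 0 ✓, so (x - 2) is a factor.
Synthetic division by (x - 2): bring down 1; 1(2) - 7 = -5; (-5)(2) - 16 = -26; (-26)(2) + 172 = 120; 120(2) - 240 = 0 → quotient x^3 - 5x^2 - 26x + 120, remainder 0.
Continue with the quotient x^3 - 5x^2 - 26x + 120 (candidates must divide 120; re-test x = 2 first in case it repeats).
Test x = 2: value = 56 ≠ 0.
Test x = -2: value = 144 ≠ 0.
Test x = 3: value = 24 ≠ 0.
Test x = -3: value = 126 ≠ 0.
Test x = 4: value = 0 ✓, so (x - 4) is a factor.
Synthetic division by (x - 4): bring down 1; 1(4) - 5 = -1; (-1)(4) - 26 = -30; (-30)(4) + 120 = 0 → quotient x^2 - x - 30, remainder 0.
Solve the quadratic x^2 - x - 30 = 0: discriminant = (-1)^2 - 4(1)(-30) = 1 + 120 = 121.
sqrt(121) = 11, so x = (1 ± 11)/2: x = 6 or x = -5.
Collecting all roots found:

x = -5, x = 2, x = 4, x = 6


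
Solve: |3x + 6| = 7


An absolute value equation |expr| = 7 gives two cases:
Case 1: 3x + 6 = 7
  3x = 1, so x = 1/3
Case 2: 3x + 6 = -7
  3x = -13, so x = -13/3

x = -13/3, x = 1/3


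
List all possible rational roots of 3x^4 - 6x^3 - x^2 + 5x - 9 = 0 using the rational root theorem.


Rational root theorem: possible roots are ±p/q where:
  p divides the constant term (-9): p ∈ {1, 3, 9}
  q divides the leading coefficient (3): q ∈ {1, 3}

All possible rational roots: -9, -3, -1, -1/3, 1/3, 1, 3, 9

-9, -3, -1, -1/3, 1/3, 1, 3, 9


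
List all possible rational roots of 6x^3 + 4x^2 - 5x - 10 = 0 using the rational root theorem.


Rational root theorem: possible roots are ±p/q where:
  p divides the constant term (-10): p ∈ {1, 2, 5, 10}
  q divides the leading coefficient (6): q ∈ {1, 2, 3, 6}

All possible rational roots: -10, -5, -10/3, -5/2, -2, -5/3, -1, -5/6, -2/3, -1/2, -1/3, -1/6, 1/6, 1/3, 1/2, 2/3, 5/6, 1, 5/3, 2, 5/2, 10/3, 5, 10

-10, -5, -10/3, -5/2, -2, -5/3, -1, -5/6, -2/3, -1/2, -1/3, -1/6, 1/6, 1/3, 1/2, 2/3, 5/6, 1, 5/3, 2, 5/2, 10/3, 5, 10


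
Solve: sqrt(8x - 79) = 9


Square both sides: 8x - 79 = 9^2 = 81
8x = 81 + 79 = 160
x = 20
Check: sqrt(8*20 - 79) = sqrt(81) = 9 ✓

x = 20


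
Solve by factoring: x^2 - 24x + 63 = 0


We need two numbers that multiply to 63 and add to -24.
Those numbers are -3 and -21 (since (-3) * (-21) = 63 and (-3) + (-21) = -24).
So x^2 - 24x + 63 = (x - 3)(x - 21) = 0
Setting each factor to zero: x = 3 or x = 21

x = 3, x = 21


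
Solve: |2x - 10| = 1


An absolute value equation |expr| = 1 gives two cases:
Case 1: 2x - 10 = 1
  2x = 11, so x = 11/2
Case 2: 2x - 10 = -1
  2x = 9, so x = 9/2

x = 9/2, x = 11/2


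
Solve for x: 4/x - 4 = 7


Subtract -4 from both sides: 4/x = 11
Multiply both sides by x: 4 = 11 * x
Divide by 11: x = 4/11

x = 4/11


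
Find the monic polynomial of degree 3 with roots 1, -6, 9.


A monic polynomial with roots 1, -6, 9 is:
p(x) = (x - 1)(x + 6)(x - 9)
After multiplying by (x - 1): x - 1
After multiplying by (x + 6): x^2 + 5x - 6
After multiplying by (x - 9): x^3 - 4x^2 - 51x + 54

x^3 - 4x^2 - 51x + 54


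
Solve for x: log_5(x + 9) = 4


Convert to exponential form: x + 9 = 5^4 = 625
x = 625 - 9 = 616
Check: log_5(616 + 9) = log_5(625) = log_5(625) = 4 ✓

x = 616


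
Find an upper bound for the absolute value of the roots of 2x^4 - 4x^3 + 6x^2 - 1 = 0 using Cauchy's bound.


Cauchy's bound: all roots r satisfy |r| <= 1 + max(|a_i/a_n|) for i = 0,...,n-1
where a_n is the leading coefficient.

Coefficients: [2, -4, 6, 0, -1]
Leading coefficient a_n = 2
Ratios |a_i/a_n|: 2, 3, 0, 1/2
Maximum ratio: 3
Cauchy's bound: |r| <= 1 + 3 = 4

Upper bound = 4


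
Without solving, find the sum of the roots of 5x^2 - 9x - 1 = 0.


By Vieta's formulas for ax^2 + bx + c = 0:
  Sum of roots = -b/a
  Product of roots = c/a

Here a = 5, b = -9, c = -1
Sum = -(-9)/5 = 9/5
Product = -1/5 = -1/5

Sum = 9/5


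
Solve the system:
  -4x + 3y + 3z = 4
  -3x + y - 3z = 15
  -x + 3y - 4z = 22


Using Cramer's rule. Expand each determinant along the first row.
D  = (-4)*[1*(-4) - (-3)*3] - 3*[(-3)*(-4) - (-3)*(-1)] + 3*[(-3)*3 - 1*(-1)]
  = (-4)*(5) - 3*(9) + 3*(-8) = -71
Dx = 4*[1*(-4) - (-3)*3] - 3*[15*(-4) - (-3)*22] + 3*[15*3 - 1*22]
  = 4*(5) - 3*(6) + 3*(23) = 71
Dy = (-4)*[15*(-4) - (-3)*22] - 4*[(-3)*(-4) - (-3)*(-1)] + 3*[(-3)*22 - 15*(-1)]
  = (-4)*(6) - 4*(9) + 3*(-51) = -213
Dz = (-4)*[1*22 - 15*3] - 3*[(-3)*22 - 15*(-1)] + 4*[(-3)*3 - 1*(-1)]
  = (-4)*(-23) - 3*(-51) + 4*(-8) = 213
x = Dx/D = 71/-71 = -1, y = Dy/D = -213/-71 = 3, z = Dz/D = 213/-71 = -3
Check eq1: (-4)(-1) + (3)(3) + (3)(-3) = 4 = 4 ✓
Check eq2: (-3)(-1) + (1)(3) + (-3)(-3) = 15 = 15 ✓
Check eq3: (-1)(-1) + (3)(3) + (-4)(-3) = 22 = 22 ✓

x = -1, y = 3, z = -3


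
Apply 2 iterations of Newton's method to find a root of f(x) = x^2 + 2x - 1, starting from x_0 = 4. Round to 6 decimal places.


Newton's method: x_(n+1) = x_n - f(x_n)/f'(x_n)
f(x) = x^2 + 2x - 1
f'(x) = 2x + 2

Iteration 1:
  f(4.000000) = 23.000000
  f'(4.000000) = 10.000000
  x_1 = 4.000000 - (23.000000)/(10.000000) = 1.700000

Iteration 2:
  f(1.700000) = 5.290000
  f'(1.700000) = 5.400000
  x_2 = 1.700000 - (5.290000)/(5.400000) = 0.720370

x_2 = 0.720370


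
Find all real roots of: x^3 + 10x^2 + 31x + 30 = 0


Let p(x) = x^3 + 10x^2 + 31x + 30. By the rational root theorem (leading coefficient 1), any rational root is an integer divisor of 30: try ±1, ±2, ... in turn.
Test x = 1: value = 72 ≠ 0.
Test x = -1: value = 8 ≠ 0.
Test x = 2: value = 140 ≠ 0.
Test x = -2: value = 0 ✓, so (x + 2) is a factor.
Synthetic division by (x + 2): bring down 1; 1(-2) + 10 = 8; 8(-2) + 31 = 15; 15(-2) + 30 = 0 → quotient x^2 + 8x + 15, remainder 0.
Solve the quadratic x^2 + 8x + 15 = 0: discriminant = 8^2 - 4(1)(15) = 64 - 60 = 4.
sqrt(4) = 2, so x = (-8 ± 2)/2: x = -3 or x = -5.

x = -5, x = -3, x = -2


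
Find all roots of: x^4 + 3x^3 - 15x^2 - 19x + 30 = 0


Let p(x) = x^4 + 3x^3 - 15x^2 - 19x + 30. By the rational root theorem (leading coefficient 1), any rational root is an integer divisor of 30: try ±1, ±2, ... in turn.
Test x = 1: value = 0 ✓, so (x - 1) is a factor.
Synthetic division by (x - 1): bring down 1; 1(1) + 3 = 4; 4(1) - 15 = -11; (-11)(1) - 19 = -30; (-30)(1) + 30 = 0 → quotient x^3 + 4x^2 - 11x - 30, remainder 0.
Continue with the quotient x^3 + 4x^2 - 11x - 30 (candidates must divide 30; re-test x = 1 first in case it repeats).
Test x = 1: value = -36 ≠ 0.
Test x = -1: value = -16 ≠ 0.
Test x = 2: value = -28 ≠ 0.
Test x = -2: value = 0 ✓, so (x + 2) is a factor.
Synthetic division by (x + 2): bring down 1; 1(-2) + 4 = 2; 2(-2) - 11 = -15; (-15)(-2) - 30 = 0 → quotient x^2 + 2x - 15, remainder 0.
Solve the quadratic x^2 + 2x - 15 = 0: discriminant = 2^2 - 4(1)(-15) = 4 + 60 = 64.
sqrt(64) = 8, so x = (-2 ± 8)/2: x = 3 or x = -5.
Collecting all roots found:

x = -5, x = -2, x = 1, x = 3


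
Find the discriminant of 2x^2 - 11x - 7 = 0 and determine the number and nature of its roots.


For ax^2 + bx + c = 0, discriminant D = b^2 - 4ac
Here a = 2, b = -11, c = -7
D = (-11)^2 - 4(2)(-7) = 121 + 56 = 177

D = 177 > 0 but not a perfect square
The equation has 2 distinct real irrational roots.

Discriminant = 177, 2 distinct real irrational roots


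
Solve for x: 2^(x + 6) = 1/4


Express both sides with the same base.
1/4 = 2^(-2)
Since the bases match, equate exponents: x + 6 = -2
So x = -2 - (6) = -8

x = -8


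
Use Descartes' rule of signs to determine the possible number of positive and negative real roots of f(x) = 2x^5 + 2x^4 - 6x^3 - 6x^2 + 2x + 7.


Descartes' rule of signs:

For positive roots, count sign changes in f(x) = 2x^5 + 2x^4 - 6x^3 - 6x^2 + 2x + 7:
Signs of coefficients: +, +, -, -, +, +
Number of sign changes: 2
Possible positive real roots: 2, 0

For negative roots, examine f(-x) = -2x^5 + 2x^4 + 6x^3 - 6x^2 - 2x + 7:
Signs of coefficients: -, +, +, -, -, +
Number of sign changes: 3
Possible negative real roots: 3, 1

Positive roots: 2 or 0; Negative roots: 3 or 1


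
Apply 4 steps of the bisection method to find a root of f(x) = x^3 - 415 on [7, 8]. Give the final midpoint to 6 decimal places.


f(x) = x^3 - 415
f(7) = -72 < 0
f(8) = 97 > 0

Step 1: midpoint = (7.000000 + 8.000000)/2 = 7.500000
  f(7.500000) = 6.875000
  f(mid) > 0, so root is in [7.000000, 7.500000]

Step 2: midpoint = (7.000000 + 7.500000)/2 = 7.250000
  f(7.250000) = -33.921875
  f(mid) < 0, so root is in [7.250000, 7.500000]

Step 3: midpoint = (7.250000 + 7.500000)/2 = 7.375000
  f(7.375000) = -13.869141
  f(mid) < 0, so root is in [7.375000, 7.500000]

Step 4: midpoint = (7.375000 + 7.500000)/2 = 7.437500
  f(7.437500) = -3.584229
  f(mid) < 0, so root is in [7.437500, 7.500000]

midpoint = 7.437500


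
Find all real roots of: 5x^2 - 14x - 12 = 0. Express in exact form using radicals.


Using the quadratic formula: x = (-b ± sqrt(b^2 - 4ac)) / (2a)
Here a = 5, b = -14, c = -12
Discriminant = b^2 - 4ac = (-14)^2 - 4(5)(-12) = 196 + 240 = 436
Since discriminant = 436 > 0, there are two real roots.
x = (14 ± 2*sqrt(109)) / 10
Simplifying: x = (7 ± sqrt(109)) / 5
Numerically: x ≈ 3.4881 or x ≈ -0.6881

x = (7 + sqrt(109)) / 5 or x = (7 - sqrt(109)) / 5


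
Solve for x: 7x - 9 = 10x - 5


Starting with: 7x - 9 = 10x - 5
Move all x terms to left: (7 - 10)x = -5 + 9
Simplify: -3x = 4
Divide both sides by -3: x = -4/3

x = -4/3


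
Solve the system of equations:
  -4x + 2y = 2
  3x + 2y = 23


Using Cramer's rule:
Determinant D = (-4)(2) - (3)(2) = -8 - 6 = -14
Dx = (2)(2) - (23)(2) = 4 - 46 = -42
Dy = (-4)(23) - (3)(2) = -92 - 6 = -98
x = Dx/D = -42/-14 = 3
y = Dy/D = -98/-14 = 7

x = 3, y = 7


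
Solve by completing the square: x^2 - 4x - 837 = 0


Start: x^2 - 4x - 837 = 0
Move constant: x^2 - 4x = 837
Half of -4 is -2, squared is 4
Add 4 to both sides: x^2 - 4x + 4 = 841
(x - 2)^2 = 841
x - 2 = ±29
x = 2 + 29 = 31 or x = 2 - 29 = -27

x = -27, x = 31


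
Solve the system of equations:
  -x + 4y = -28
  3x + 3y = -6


Using Cramer's rule:
Determinant D = (-1)(3) - (3)(4) = -3 - 12 = -15
Dx = (-28)(3) - (-6)(4) = -84 + 24 = -60
Dy = (-1)(-6) - (3)(-28) = 6 + 84 = 90
x = Dx/D = -60/-15 = 4
y = Dy/D = 90/-15 = -6

x = 4, y = -6


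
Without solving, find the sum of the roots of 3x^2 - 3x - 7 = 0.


By Vieta's formulas for ax^2 + bx + c = 0:
  Sum of roots = -b/a
  Product of roots = c/a

Here a = 3, b = -3, c = -7
Sum = -(-3)/3 = 1
Product = -7/3 = -7/3

Sum = 1


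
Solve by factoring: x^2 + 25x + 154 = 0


We need two numbers that multiply to 154 and add to 25.
Those numbers are 14 and 11 (since 14 * 11 = 154 and 14 + 11 = 25).
So x^2 + 25x + 154 = (x + 14)(x + 11) = 0
Setting each factor to zero: x = -14 or x = -11

x = -14, x = -11


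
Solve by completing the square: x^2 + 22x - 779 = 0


Start: x^2 + 22x - 779 = 0
Move constant: x^2 + 22x = 779
Half of 22 is 11, squared is 121
Add 121 to both sides: x^2 + 22x + 121 = 900
(x + 11)^2 = 900
x + 11 = ±30
x = -11 + 30 = 19 or x = -11 - 30 = -41

x = -41, x = 19


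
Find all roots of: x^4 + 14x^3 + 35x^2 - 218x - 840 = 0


Let p(x) = x^4 + 14x^3 + 35x^2 - 218x - 840. By the rational root theorem (leading coefficient 1), any rational root is an integer divisor of 840: try ±1, ±2, ... in turn.
Test x = 1: value = -1008 ≠ 0.
Test x = -1: value = -600 ≠ 0.
Test x = 2: value = -1008 ≠ 0.
Test x = -2: value = -360 ≠ 0.
Test x = 3: value = -720 ≠ 0.
Test x = -3: value = -168 ≠ 0.
Test x = 4: value = 0 ✓, so (x - 4) is a factor.
Synthetic division by (x - 4): bring down 1; 1(4) + 14 = 18; 18(4) + 35 = 107; 107(4) - 218 = 210; 210(4) - 840 = 0 → quotient x^3 + 18x^2 + 107x + 210, remainder 0.
Continue with the quotient x^3 + 18x^2 + 107x + 210 (candidates must divide 210).
Test x = 5: value = 1320 ≠ 0.
Test x = -5: value = 0 ✓, so (x + 5) is a factor.
Synthetic division by (x + 5): bring down 1; 1(-5) + 18 = 13; 13(-5) + 107 = 42; 42(-5) + 210 = 0 → quotient x^2 + 13x + 42, remainder 0.
Solve the quadratic x^2 + 13x + 42 = 0: discriminant = 13^2 - 4(1)(42) = 169 - 168 = 1.
sqrt(1) = 1, so x = (-13 ± 1)/2: x = -6 or x = -7.
Collecting all roots found:

x = -7, x = -6, x = -5, x = 4


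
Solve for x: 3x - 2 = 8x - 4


Starting with: 3x - 2 = 8x - 4
Move all x terms to left: (3 - 8)x = -4 + 2
Simplify: -5x = -2
Divide both sides by -5: x = 2/5

x = 2/5


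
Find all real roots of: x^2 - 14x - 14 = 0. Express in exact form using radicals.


Using the quadratic formula: x = (-b ± sqrt(b^2 - 4ac)) / (2a)
Here a = 1, b = -14, c = -14
Discriminant = b^2 - 4ac = (-14)^2 - 4(1)(-14) = 196 + 56 = 252
Since discriminant = 252 > 0, there are two real roots.
x = (14 ± 6*sqrt(7)) / 2
Simplifying: x = 7 ± 3*sqrt(7)
Numerically: x ≈ 14.9373 or x ≈ -0.9373

x = 7 + 3*sqrt(7) or x = 7 - 3*sqrt(7)


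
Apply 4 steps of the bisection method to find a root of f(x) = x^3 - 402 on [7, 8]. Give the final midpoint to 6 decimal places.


f(x) = x^3 - 402
f(7) = -59 < 0
f(8) = 110 > 0

Step 1: midpoint = (7.000000 + 8.000000)/2 = 7.500000
  f(7.500000) = 19.875000
  f(mid) > 0, so root is in [7.000000, 7.500000]

Step 2: midpoint = (7.000000 + 7.500000)/2 = 7.250000
  f(7.250000) = -20.921875
  f(mid) < 0, so root is in [7.250000, 7.500000]

Step 3: midpoint = (7.250000 + 7.500000)/2 = 7.375000
  f(7.375000) = -0.869141
  f(mid) < 0, so root is in [7.375000, 7.500000]

Step 4: midpoint = (7.375000 + 7.500000)/2 = 7.437500
  f(7.437500) = 9.415771
  f(mid) > 0, so root is in [7.375000, 7.437500]

midpoint = 7.437500


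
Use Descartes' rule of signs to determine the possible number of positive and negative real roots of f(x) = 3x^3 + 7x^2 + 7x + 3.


Descartes' rule of signs:

For positive roots, count sign changes in f(x) = 3x^3 + 7x^2 + 7x + 3:
Signs of coefficients: +, +, +, +
Number of sign changes: 0
Possible positive real roots: 0

For negative roots, examine f(-x) = -3x^3 + 7x^2 - 7x + 3:
Signs of coefficients: -, +, -, +
Number of sign changes: 3
Possible negative real roots: 3, 1

Positive roots: 0; Negative roots: 3 or 1


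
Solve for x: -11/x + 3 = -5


Subtract 3 from both sides: -11/x = -8
Multiply both sides by x: -11 = -8 * x
Divide by -8: x = 11/8

x = 11/8


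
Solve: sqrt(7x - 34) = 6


Square both sides: 7x - 34 = 6^2 = 36
7x = 36 + 34 = 70
x = 10
Check: sqrt(7*10 - 34) = sqrt(36) = 6 ✓

x = 10


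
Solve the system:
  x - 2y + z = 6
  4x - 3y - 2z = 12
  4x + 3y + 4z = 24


Using Cramer's rule. Expand each determinant along the first row.
D  = 1*[(-3)*4 - (-2)*3] - (-2)*[4*4 - (-2)*4] + 1*[4*3 - (-3)*4]
  = 1*(-6) - (-2)*(24) + 1*(24) = 66
Dx = 6*[(-3)*4 - (-2)*3] - (-2)*[12*4 - (-2)*24] + 1*[12*3 - (-3)*24]
  = 6*(-6) - (-2)*(96) + 1*(108) = 264
Dy = 1*[12*4 - (-2)*24] - 6*[4*4 - (-2)*4] + 1*[4*24 - 12*4]
  = 1*(96) - 6*(24) + 1*(48) = 0
Dz = 1*[(-3)*24 - 12*3] - (-2)*[4*24 - 12*4] + 6*[4*3 - (-3)*4]
  = 1*(-108) - (-2)*(48) + 6*(24) = 132
x = Dx/D = 264/66 = 4, y = Dy/D = 0/66 = 0, z = Dz/D = 132/66 = 2
Check eq1: (1)(4) + (-2)(0) + (1)(2) = 6 = 6 ✓
Check eq2: (4)(4) + (-3)(0) + (-2)(2) = 12 = 12 ✓
Check eq3: (4)(4) + (3)(0) + (4)(2) = 24 = 24 ✓

x = 4, y = 0, z = 2


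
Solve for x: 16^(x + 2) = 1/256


Express both sides with the same base.
1/256 = 16^(-2)
Since the bases match, equate exponents: x + 2 = -2
So x = -2 - (2) = -4

x = -4


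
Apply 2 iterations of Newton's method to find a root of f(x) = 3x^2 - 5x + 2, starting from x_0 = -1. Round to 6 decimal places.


Newton's method: x_(n+1) = x_n - f(x_n)/f'(x_n)
f(x) = 3x^2 - 5x + 2
f'(x) = 6x - 5

Iteration 1:
  f(-1.000000) = 10.000000
  f'(-1.000000) = -11.000000
  x_1 = -1.000000 - (10.000000)/(-11.000000) = -0.090909

Iteration 2:
  f(-0.090909) = 2.479339
  f'(-0.090909) = -5.545455
  x_2 = -0.090909 - (2.479339)/(-5.545455) = 0.356185

x_2 = 0.356185


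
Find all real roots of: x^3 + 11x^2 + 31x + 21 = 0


Let p(x) = x^3 + 11x^2 + 31x + 21. By the rational root theorem (leading coefficient 1), any rational root is an integer divisor of 21: try ±1, ±2, ... in turn.
Test x = 1: value = 64 ≠ 0.
Test x = -1: value = 0 ✓, so (x + 1) is a factor.
Synthetic division by (x + 1): bring down 1; 1(-1) + 11 = 10; 10(-1) + 31 = 21; 21(-1) + 21 = 0 → quotient x^2 + 10x + 21, remainder 0.
Solve the quadratic x^2 + 10x + 21 = 0: discriminant = 10^2 - 4(1)(21) = 100 - 84 = 16.
sqrt(16) = 4, so x = (-10 ± 4)/2: x = -3 or x = -7.

x = -7, x = -3, x = -1


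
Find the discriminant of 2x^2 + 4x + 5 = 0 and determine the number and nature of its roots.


For ax^2 + bx + c = 0, discriminant D = b^2 - 4ac
Here a = 2, b = 4, c = 5
D = (4)^2 - 4(2)(5) = 16 - 40 = -24

D = -24 < 0
The equation has no real roots (2 complex conjugate roots).

Discriminant = -24, no real roots (2 complex conjugate roots)


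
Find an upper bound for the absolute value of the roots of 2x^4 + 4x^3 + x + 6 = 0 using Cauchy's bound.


Cauchy's bound: all roots r satisfy |r| <= 1 + max(|a_i/a_n|) for i = 0,...,n-1
where a_n is the leading coefficient.

Coefficients: [2, 4, 0, 1, 6]
Leading coefficient a_n = 2
Ratios |a_i/a_n|: 2, 0, 1/2, 3
Maximum ratio: 3
Cauchy's bound: |r| <= 1 + 3 = 4

Upper bound = 4


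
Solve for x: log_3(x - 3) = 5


Convert to exponential form: x - 3 = 3^5 = 243
x = 243 + 3 = 246
Check: log_3(246 - 3) = log_3(243) = log_3(243) = 5 ✓

x = 246


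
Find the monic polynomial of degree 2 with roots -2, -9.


A monic polynomial with roots -2, -9 is:
p(x) = (x + 2)(x + 9)
After multiplying by (x + 2): x + 2
After multiplying by (x + 9): x^2 + 11x + 18

x^2 + 11x + 18


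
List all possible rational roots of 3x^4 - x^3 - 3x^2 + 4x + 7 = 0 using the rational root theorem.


Rational root theorem: possible roots are ±p/q where:
  p divides the constant term (7): p ∈ {1, 7}
  q divides the leading coefficient (3): q ∈ {1, 3}

All possible rational roots: -7, -7/3, -1, -1/3, 1/3, 1, 7/3, 7

-7, -7/3, -1, -1/3, 1/3, 1, 7/3, 7


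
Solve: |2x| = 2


An absolute value equation |expr| = 2 gives two cases:
Case 1: 2x = 2
  2x = 2, so x = 1
Case 2: 2x = -2
  2x = -2, so x = -1

x = -1, x = 1


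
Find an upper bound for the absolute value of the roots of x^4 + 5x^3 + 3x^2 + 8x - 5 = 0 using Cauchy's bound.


Cauchy's bound: all roots r satisfy |r| <= 1 + max(|a_i/a_n|) for i = 0,...,n-1
where a_n is the leading coefficient.

Coefficients: [1, 5, 3, 8, -5]
Leading coefficient a_n = 1
Ratios |a_i/a_n|: 5, 3, 8, 5
Maximum ratio: 8
Cauchy's bound: |r| <= 1 + 8 = 9

Upper bound = 9


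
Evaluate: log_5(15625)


We need the exponent such that 5^? = 15625
5^6 = 15625
Therefore log_5(15625) = 6

6


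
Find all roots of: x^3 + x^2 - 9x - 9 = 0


Let p(x) = x^3 + x^2 - 9x - 9. By the rational root theorem (leading coefficient 1), any rational root is an integer divisor of 9: try ±1, ±2, ... in turn.
Test x = 1: value = -16 ≠ 0.
Test x = -1: value = 0 ✓, so (x + 1) is a factor.
Synthetic division by (x + 1): bring down 1; 1(-1) + 1 = 0; 0(-1) - 9 = -9; (-9)(-1) - 9 = 0 → quotient x^2 - 9, remainder 0.
Solve the quadratic x^2 - 9 = 0: discriminant = 0^2 - 4(1)(-9) = 0 + 36 = 36.
sqrt(36) = 6, so x = (0 ± 6)/2: x = 3 or x = -3.
Collecting all roots found:

x = -3, x = -1, x = 3


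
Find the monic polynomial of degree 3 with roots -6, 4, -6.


A monic polynomial with roots -6, 4, -6 is:
p(x) = (x + 6)(x - 4)(x + 6)
After multiplying by (x + 6): x + 6
After multiplying by (x - 4): x^2 + 2x - 24
After multiplying by (x + 6): x^3 + 8x^2 - 12x - 144

x^3 + 8x^2 - 12x - 144


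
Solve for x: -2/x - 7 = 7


Subtract -7 from both sides: -2/x = 14
Multiply both sides by x: -2 = 14 * x
Divide by 14: x = -1/7

x = -1/7


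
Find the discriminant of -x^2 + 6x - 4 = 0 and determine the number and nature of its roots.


For ax^2 + bx + c = 0, discriminant D = b^2 - 4ac
Here a = -1, b = 6, c = -4
D = (6)^2 - 4(-1)(-4) = 36 - 16 = 20

D = 20 > 0 but not a perfect square
The equation has 2 distinct real irrational roots.

Discriminant = 20, 2 distinct real irrational roots


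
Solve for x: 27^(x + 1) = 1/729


Express both sides with the same base.
1/729 = 27^(-2)
Since the bases match, equate exponents: x + 1 = -2
So x = -2 - (1) = -3

x = -3


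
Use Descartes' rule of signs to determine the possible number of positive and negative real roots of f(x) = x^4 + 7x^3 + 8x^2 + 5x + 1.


Descartes' rule of signs:

For positive roots, count sign changes in f(x) = x^4 + 7x^3 + 8x^2 + 5x + 1:
Signs of coefficients: +, +, +, +, +
Number of sign changes: 0
Possible positive real roots: 0

For negative roots, examine f(-x) = x^4 - 7x^3 + 8x^2 - 5x + 1:
Signs of coefficients: +, -, +, -, +
Number of sign changes: 4
Possible negative real roots: 4, 2, 0

Positive roots: 0; Negative roots: 4 or 2 or 0


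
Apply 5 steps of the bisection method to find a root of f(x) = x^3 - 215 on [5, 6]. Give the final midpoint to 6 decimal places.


f(x) = x^3 - 215
f(5) = -90 < 0
f(6) = 1 > 0

Step 1: midpoint = (5.000000 + 6.000000)/2 = 5.500000
  f(5.500000) = -48.625000
  f(mid) < 0, so root is in [5.500000, 6.000000]

Step 2: midpoint = (5.500000 + 6.000000)/2 = 5.750000
  f(5.750000) = -24.890625
  f(mid) < 0, so root is in [5.750000, 6.000000]

Step 3: midpoint = (5.750000 + 6.000000)/2 = 5.875000
  f(5.875000) = -12.220703
  f(mid) < 0, so root is in [5.875000, 6.000000]

Step 4: midpoint = (5.875000 + 6.000000)/2 = 5.937500
  f(5.937500) = -5.679932
  f(mid) < 0, so root is in [5.937500, 6.000000]

Step 5: midpoint = (5.937500 + 6.000000)/2 = 5.968750
  f(5.968750) = -2.357452
  f(mid) < 0, so root is in [5.968750, 6.000000]

midpoint = 5.968750


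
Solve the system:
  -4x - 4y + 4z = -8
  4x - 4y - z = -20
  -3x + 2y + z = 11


Using Cramer's rule. Expand each determinant along the first row.
D  = (-4)*[(-4)*1 - (-1)*2] - (-4)*[4*1 - (-1)*(-3)] + 4*[4*2 - (-4)*(-3)]
  = (-4)*(-2) - (-4)*(1) + 4*(-4) = -4
Dx = (-8)*[(-4)*1 - (-1)*2] - (-4)*[(-20)*1 - (-1)*11] + 4*[(-20)*2 - (-4)*11]
  = (-8)*(-2) - (-4)*(-9) + 4*(4) = -4
Dy = (-4)*[(-20)*1 - (-1)*11] - (-8)*[4*1 - (-1)*(-3)] + 4*[4*11 - (-20)*(-3)]
  = (-4)*(-9) - (-8)*(1) + 4*(-16) = -20
Dz = (-4)*[(-4)*11 - (-20)*2] - (-4)*[4*11 - (-20)*(-3)] + (-8)*[4*2 - (-4)*(-3)]
  = (-4)*(-4) - (-4)*(-16) + (-8)*(-4) = -16
x = Dx/D = -4/-4 = 1, y = Dy/D = -20/-4 = 5, z = Dz/D = -16/-4 = 4
Check eq1: (-4)(1) + (-4)(5) + (4)(4) = -8 = -8 ✓
Check eq2: (4)(1) + (-4)(5) + (-1)(4) = -20 = -20 ✓
Check eq3: (-3)(1) + (2)(5) + (1)(4) = 11 = 11 ✓

x = 1, y = 5, z = 4


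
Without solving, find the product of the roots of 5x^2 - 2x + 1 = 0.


By Vieta's formulas for ax^2 + bx + c = 0:
  Sum of roots = -b/a
  Product of roots = c/a

Here a = 5, b = -2, c = 1
Sum = -(-2)/5 = 2/5
Product = 1/5 = 1/5

Product = 1/5


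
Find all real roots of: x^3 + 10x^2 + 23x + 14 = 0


Let p(x) = x^3 + 10x^2 + 23x + 14. By the rational root theorem (leading coefficient 1), any rational root is an integer divisor of 14: try ±1, ±2, ... in turn.
Test x = 1: value = 48 ≠ 0.
Test x = -1: value = 0 ✓, so (x + 1) is a factor.
Synthetic division by (x + 1): bring down 1; 1(-1) + 10 = 9; 9(-1) + 23 = 14; 14(-1) + 14 = 0 → quotient x^2 + 9x + 14, remainder 0.
Solve the quadratic x^2 + 9x + 14 = 0: discriminant = 9^2 - 4(1)(14) = 81 - 56 = 25.
sqrt(25) = 5, so x = (-9 ± 5)/2: x = -2 or x = -7.

x = -7, x = -2, x = -1


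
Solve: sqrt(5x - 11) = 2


Square both sides: 5x - 11 = 2^2 = 4
5x = 4 + 11 = 15
x = 3
Check: sqrt(5*3 - 11) = sqrt(4) = 2 ✓

x = 3


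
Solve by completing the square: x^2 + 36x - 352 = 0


Start: x^2 + 36x - 352 = 0
Move constant: x^2 + 36x = 352
Half of 36 is 18, squared is 324
Add 324 to both sides: x^2 + 36x + 324 = 676
(x + 18)^2 = 676
x + 18 = ±26
x = -18 + 26 = 8 or x = -18 - 26 = -44

x = -44, x = 8


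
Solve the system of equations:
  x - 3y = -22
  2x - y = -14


Using Cramer's rule:
Determinant D = (1)(-1) - (2)(-3) = -1 + 6 = 5
Dx = (-22)(-1) - (-14)(-3) = 22 - 42 = -20
Dy = (1)(-14) - (2)(-22) = -14 + 44 = 30
x = Dx/D = -20/5 = -4
y = Dy/D = 30/5 = 6

x = -4, y = 6


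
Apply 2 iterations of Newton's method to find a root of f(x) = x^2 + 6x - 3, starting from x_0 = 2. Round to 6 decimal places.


Newton's method: x_(n+1) = x_n - f(x_n)/f'(x_n)
f(x) = x^2 + 6x - 3
f'(x) = 2x + 6

Iteration 1:
  f(2.000000) = 13.000000
  f'(2.000000) = 10.000000
  x_1 = 2.000000 - (13.000000)/(10.000000) = 0.700000

Iteration 2:
  f(0.700000) = 1.690000
  f'(0.700000) = 7.400000
  x_2 = 0.700000 - (1.690000)/(7.400000) = 0.471622

x_2 = 0.471622


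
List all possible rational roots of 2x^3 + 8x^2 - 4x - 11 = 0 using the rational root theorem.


Rational root theorem: possible roots are ±p/q where:
  p divides the constant term (-11): p ∈ {1, 11}
  q divides the leading coefficient (2): q ∈ {1, 2}

All possible rational roots: -11, -11/2, -1, -1/2, 1/2, 1, 11/2, 11

-11, -11/2, -1, -1/2, 1/2, 1, 11/2, 11


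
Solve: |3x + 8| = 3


An absolute value equation |expr| = 3 gives two cases:
Case 1: 3x + 8 = 3
  3x = -5, so x = -5/3
Case 2: 3x + 8 = -3
  3x = -11, so x = -11/3

x = -11/3, x = -5/3


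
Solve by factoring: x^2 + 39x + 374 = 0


We need two numbers that multiply to 374 and add to 39.
Those numbers are 17 and 22 (since 17 * 22 = 374 and 17 + 22 = 39).
So x^2 + 39x + 374 = (x + 17)(x + 22) = 0
Setting each factor to zero: x = -17 or x = -22

x = -22, x = -17


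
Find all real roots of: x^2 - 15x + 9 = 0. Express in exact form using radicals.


Using the quadratic formula: x = (-b ± sqrt(b^2 - 4ac)) / (2a)
Here a = 1, b = -15, c = 9
Discriminant = b^2 - 4ac = (-15)^2 - 4(1)(9) = 225 - 36 = 189
Since discriminant = 189 > 0, there are two real roots.
x = (15 ± 3*sqrt(21)) / 2
Numerically: x ≈ 14.3739 or x ≈ 0.6261

x = (15 + 3*sqrt(21)) / 2 or x = (15 - 3*sqrt(21)) / 2


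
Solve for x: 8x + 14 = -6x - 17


Starting with: 8x + 14 = -6x - 17
Move all x terms to left: (8 + 6)x = -17 - 14
Simplify: 14x = -31
Divide both sides by 14: x = -31/14

x = -31/14


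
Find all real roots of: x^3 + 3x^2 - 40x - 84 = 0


Let p(x) = x^3 + 3x^2 - 40x - 84. By the rational root theorem (leading coefficient 1), any rational root is an integer divisor of 84: try ±1, ±2, ... in turn.
Test x = 1: value = -120 ≠ 0.
Test x = -1: value = -42 ≠ 0.
Test x = 2: value = -144 ≠ 0.
Test x = -2: value = 0 ✓, so (x + 2) is a factor.
Synthetic division by (x + 2): bring down 1; 1(-2) + 3 = 1; 1(-2) - 40 = -42; (-42)(-2) - 84 = 0 → quotient x^2 + x - 42, remainder 0.
Solve the quadratic x^2 + x - 42 = 0: discriminant = 1^2 - 4(1)(-42) = 1 + 168 = 169.
sqrt(169) = 13, so x = (-1 ± 13)/2: x = 6 or x = -7.

x = -7, x = -2, x = 6


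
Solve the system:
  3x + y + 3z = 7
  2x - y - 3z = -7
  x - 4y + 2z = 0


Using Cramer's rule. Expand each determinant along the first row.
D  = 3*[(-1)*2 - (-3)*(-4)] - 1*[2*2 - (-3)*1] + 3*[2*(-4) - (-1)*1]
  = 3*(-14) - 1*(7) + 3*(-7) = -70
Dx = 7*[(-1)*2 - (-3)*(-4)] - 1*[(-7)*2 - (-3)*0] + 3*[(-7)*(-4) - (-1)*0]
  = 7*(-14) - 1*(-14) + 3*(28) = 0
Dy = 3*[(-7)*2 - (-3)*0] - 7*[2*2 - (-3)*1] + 3*[2*0 - (-7)*1]
  = 3*(-14) - 7*(7) + 3*(7) = -70
Dz = 3*[(-1)*0 - (-7)*(-4)] - 1*[2*0 - (-7)*1] + 7*[2*(-4) - (-1)*1]
  = 3*(-28) - 1*(7) + 7*(-7) = -140
x = Dx/D = 0/-70 = 0, y = Dy/D = -70/-70 = 1, z = Dz/D = -140/-70 = 2
Check eq1: (3)(0) + (1)(1) + (3)(2) = 7 = 7 ✓
Check eq2: (2)(0) + (-1)(1) + (-3)(2) = -7 = -7 ✓
Check eq3: (1)(0) + (-4)(1) + (2)(2) = 0 = 0 ✓

x = 0, y = 1, z = 2


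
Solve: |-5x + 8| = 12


An absolute value equation |expr| = 12 gives two cases:
Case 1: -5x + 8 = 12
  -5x = 4, so x = -4/5
Case 2: -5x + 8 = -12
  -5x = -20, so x = 4

x = -4/5, x = 4


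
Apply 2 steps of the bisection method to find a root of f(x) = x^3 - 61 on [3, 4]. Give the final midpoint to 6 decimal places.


f(x) = x^3 - 61
f(3) = -34 < 0
f(4) = 3 > 0

Step 1: midpoint = (3.000000 + 4.000000)/2 = 3.500000
  f(3.500000) = -18.125000
  f(mid) < 0, so root is in [3.500000, 4.000000]

Step 2: midpoint = (3.500000 + 4.000000)/2 = 3.750000
  f(3.750000) = -8.265625
  f(mid) < 0, so root is in [3.750000, 4.000000]

midpoint = 3.750000
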